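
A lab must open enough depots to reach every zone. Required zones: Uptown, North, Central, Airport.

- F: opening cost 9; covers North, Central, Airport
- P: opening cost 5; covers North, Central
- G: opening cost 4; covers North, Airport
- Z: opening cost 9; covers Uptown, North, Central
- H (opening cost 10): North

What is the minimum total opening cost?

Choose G and Z: together they cover Uptown, North, Central, Airport — every zone.
Total opening cost: 4 + 9 = 13.
No cover costs less than 13.

13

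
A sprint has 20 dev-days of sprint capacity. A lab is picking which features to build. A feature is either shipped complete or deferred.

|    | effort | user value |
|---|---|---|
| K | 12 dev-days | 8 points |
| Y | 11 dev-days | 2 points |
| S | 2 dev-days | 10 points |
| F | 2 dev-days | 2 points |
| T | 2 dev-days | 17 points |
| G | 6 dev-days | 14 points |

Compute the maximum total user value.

S + T + G: effort 2 + 2 + 6 = 10 ≤ 20, user value 10 + 17 + 14 = 41.
S + F + T + G: effort 2 + 2 + 2 + 6 = 12 ≤ 20, user value 10 + 2 + 17 + 14 = 43.
K + T + G: effort 12 + 2 + 6 = 20 ≤ 20, user value 8 + 17 + 14 = 39.
Best is S, F, T, and G with total user value 43.

43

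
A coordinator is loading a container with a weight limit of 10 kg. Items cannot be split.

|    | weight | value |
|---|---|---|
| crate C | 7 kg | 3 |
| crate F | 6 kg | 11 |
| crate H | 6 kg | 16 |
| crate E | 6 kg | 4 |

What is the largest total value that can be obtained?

Treat it as a binary knapsack problem.
Allowing fractional choices, the relaxed optimum would be about 23.3, but items are indivisible.
crate F: weight 6 ≤ 10, value 11.
crate H: weight 6 ≤ 10, value 16.
crate E: weight 6 ≤ 10, value 4.
Best is crate H with total value 16.

16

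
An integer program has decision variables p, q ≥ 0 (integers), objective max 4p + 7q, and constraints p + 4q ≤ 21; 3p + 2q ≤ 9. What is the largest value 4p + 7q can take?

Relaxing integrality, the LP optimum is 31.50 at (p,q) = (0, 4.5), which is not an integer point.
(p,q)=(0,4) is feasible, giving 28.
(p,q)=(1,3) is feasible, giving 25.
(p,q)=(0,3) is feasible, giving 21.
The best lattice point is (0,4), giving 28.

28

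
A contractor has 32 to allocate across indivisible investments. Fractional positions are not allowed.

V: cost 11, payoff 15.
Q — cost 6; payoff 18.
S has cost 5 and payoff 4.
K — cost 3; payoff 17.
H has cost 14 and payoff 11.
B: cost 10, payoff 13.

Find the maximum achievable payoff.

Q + S + K + B: cost 6 + 5 + 3 + 10 = 24 ≤ 32, payoff 18 + 4 + 17 + 13 = 52.
V + Q + S + K: cost 11 + 6 + 5 + 3 = 25 ≤ 32, payoff 15 + 18 + 4 + 17 = 54.
V + Q + K + B: cost 11 + 6 + 3 + 10 = 30 ≤ 32, payoff 15 + 18 + 17 + 13 = 63.
Best is V, Q, K, and B with total payoff 63.

63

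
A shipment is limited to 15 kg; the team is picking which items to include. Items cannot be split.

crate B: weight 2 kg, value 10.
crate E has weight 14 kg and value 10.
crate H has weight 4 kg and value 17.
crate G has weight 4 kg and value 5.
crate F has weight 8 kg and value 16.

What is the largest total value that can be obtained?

Allowing fractional choices, the relaxed optimum would be about 44.2, but items are indivisible.
crate B + crate H + crate F: weight 2 + 4 + 8 = 14 ≤ 15, value 10 + 17 + 16 = 43.
crate H + crate F: weight 4 + 8 = 12 ≤ 15, value 17 + 16 = 33.
Best is crate B, crate H, and crate F with total value 43.

43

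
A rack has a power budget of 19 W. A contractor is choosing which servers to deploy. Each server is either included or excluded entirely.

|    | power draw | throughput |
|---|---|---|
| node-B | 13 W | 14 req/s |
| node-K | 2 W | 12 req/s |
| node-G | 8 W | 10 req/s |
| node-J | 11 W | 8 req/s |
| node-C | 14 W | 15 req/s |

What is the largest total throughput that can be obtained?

This is a 0-1 knapsack instance.
Allowing fractional choices, the relaxed optimum would be about 31.7, but servers are indivisible.
node-B + node-K: power draw 13 + 2 = 15 ≤ 19, throughput 14 + 12 = 26.
node-K + node-C: power draw 2 + 14 = 16 ≤ 19, throughput 12 + 15 = 27.
Best is node-K and node-C with total throughput 27.

27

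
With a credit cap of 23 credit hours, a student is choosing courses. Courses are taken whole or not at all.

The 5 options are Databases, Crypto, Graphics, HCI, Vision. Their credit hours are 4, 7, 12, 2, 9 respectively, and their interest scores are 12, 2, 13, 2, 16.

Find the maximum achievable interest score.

32

Databases + HCI + Vision: credit hours 4 + 2 + 9 = 15 ≤ 23, interest score 12 + 2 + 16 = 30.
Graphics + HCI + Vision: credit hours 12 + 2 + 9 = 23 ≤ 23, interest score 13 + 2 + 16 = 31.
Databases + Crypto + HCI + Vision: credit hours 4 + 7 + 2 + 9 = 22 ≤ 23, interest score 12 + 2 + 2 + 16 = 32.
Best is Databases, Crypto, HCI, and Vision with total interest score 32.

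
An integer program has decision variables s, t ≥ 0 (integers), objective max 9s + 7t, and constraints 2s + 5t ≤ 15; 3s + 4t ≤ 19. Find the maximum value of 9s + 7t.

Relaxing integrality, the LP optimum is 57.00 at (s,t) = (6.33, 0), which is not an integer point.
(s,t)=(6,0): 2·6+5·0=12≤15, 3·6+4·0=18≤19, objective 54.
(s,t)=(5,1): 2·5+5·1=15≤15, 3·5+4·1=19≤19, objective 52.
(s,t)=(5,0): 2·5+5·0=10≤15, 3·5+4·0=15≤19, objective 45.
Maximum is 54 at (s,t)=(6,0).

54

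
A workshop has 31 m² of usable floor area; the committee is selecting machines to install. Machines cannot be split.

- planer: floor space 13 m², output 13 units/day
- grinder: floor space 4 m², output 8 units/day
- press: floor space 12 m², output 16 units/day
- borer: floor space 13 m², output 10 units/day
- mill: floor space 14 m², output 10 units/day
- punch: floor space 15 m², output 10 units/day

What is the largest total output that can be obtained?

37

Allowing fractional choices, the relaxed optimum would be about 38.5, but machines are indivisible.
grinder + press + borer: floor space 4 + 12 + 13 = 29 ≤ 31, output 8 + 16 + 10 = 34.
planer + grinder + press: floor space 13 + 4 + 12 = 29 ≤ 31, output 13 + 8 + 16 = 37.
Best is planer, grinder, and press with total output 37.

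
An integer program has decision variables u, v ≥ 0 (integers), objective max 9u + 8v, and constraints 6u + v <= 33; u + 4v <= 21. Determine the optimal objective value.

69

The continuous relaxation peaks at (4.83, 4.04) with value 75.78; rounding to a feasible lattice point costs some objective.
(u,v)=(5,3): 6·5+1·3=33≤33, 1·5+4·3=17≤21, objective 69.
(u,v)=(4,4): 6·4+1·4=28≤33, 1·4+4·4=20≤21, objective 68.
(u,v)=(5,2): 6·5+1·2=32≤33, 1·5+4·2=13≤21, objective 61.
(u,v)=(4,3): 6·4+1·3=27≤33, 1·4+4·3=16≤21, objective 60.
The best lattice point is (5,3), giving 69.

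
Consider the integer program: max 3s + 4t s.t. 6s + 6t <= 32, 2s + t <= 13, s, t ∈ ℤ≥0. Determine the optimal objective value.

(s,t)=(0,5): 6·0+6·5=30≤32, 2·0+1·5=5≤13, objective 20.
(s,t)=(1,4): 6·1+6·4=30≤32, 2·1+1·4=6≤13, objective 19.
(s,t)=(0,4): 6·0+6·4=24≤32, 2·0+1·4=4≤13, objective 16.
No feasible integer point exceeds 20.

20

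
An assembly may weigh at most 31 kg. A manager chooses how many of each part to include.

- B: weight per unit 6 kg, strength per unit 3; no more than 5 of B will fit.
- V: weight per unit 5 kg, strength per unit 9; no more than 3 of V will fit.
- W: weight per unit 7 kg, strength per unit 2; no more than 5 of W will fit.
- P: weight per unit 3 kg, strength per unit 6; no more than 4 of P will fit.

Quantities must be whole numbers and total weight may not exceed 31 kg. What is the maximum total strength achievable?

Take 3×V and 4×P: weight 27 ≤ 31, strength 3·9 + 4·6 = 51.
P has the best ratio (6/3) and is taken to its limit of 4; remaining capacity is filled optimally with the others.

51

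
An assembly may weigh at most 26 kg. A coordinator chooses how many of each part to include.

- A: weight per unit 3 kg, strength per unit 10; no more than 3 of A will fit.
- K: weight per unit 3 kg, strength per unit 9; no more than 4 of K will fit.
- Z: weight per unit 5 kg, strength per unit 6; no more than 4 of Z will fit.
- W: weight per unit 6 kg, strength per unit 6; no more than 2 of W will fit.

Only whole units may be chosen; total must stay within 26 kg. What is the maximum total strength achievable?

72

This is a bounded integer knapsack.
A has the best ratio (10/3); taking only A gives at most 3×10 = 30 (stopped by the supply cap of 3).
Mixing does better — 3×A, 4×K, and 1×Z: weight 26 ≤ 26, strength 3·10 + 4·9 + 1·6 = 72.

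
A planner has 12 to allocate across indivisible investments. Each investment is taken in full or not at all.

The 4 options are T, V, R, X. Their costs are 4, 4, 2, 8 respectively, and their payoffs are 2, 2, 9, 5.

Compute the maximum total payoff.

Allowing fractional choices, the relaxed optimum would be about 15.0, but investments are indivisible.
R + X: cost 2 + 8 = 10 ≤ 12, payoff 9 + 5 = 14.
T + R: cost 4 + 2 = 6 ≤ 12, payoff 2 + 9 = 11.
T + V + R: cost 4 + 4 + 2 = 10 ≤ 12, payoff 2 + 2 + 9 = 13.
Best is R and X with total payoff 14.

14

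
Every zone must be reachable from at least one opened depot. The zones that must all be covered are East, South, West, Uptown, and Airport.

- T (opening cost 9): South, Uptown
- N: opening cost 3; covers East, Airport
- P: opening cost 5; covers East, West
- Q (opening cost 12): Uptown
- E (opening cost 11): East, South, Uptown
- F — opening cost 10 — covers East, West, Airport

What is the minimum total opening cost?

Choose T, N, and P: together they cover East, South, West, Uptown, Airport — every zone.
Total opening cost: 9 + 3 + 5 = 17.
No cover costs less than 17.

17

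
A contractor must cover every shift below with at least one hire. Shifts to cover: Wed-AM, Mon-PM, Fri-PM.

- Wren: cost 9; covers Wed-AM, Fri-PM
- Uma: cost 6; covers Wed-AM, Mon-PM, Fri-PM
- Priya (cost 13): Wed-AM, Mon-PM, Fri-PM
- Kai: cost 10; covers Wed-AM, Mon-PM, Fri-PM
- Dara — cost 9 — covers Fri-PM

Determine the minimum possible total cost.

6

Uma alone covers Wed-AM, Mon-PM, Fri-PM — every shift.
Total cost: 6.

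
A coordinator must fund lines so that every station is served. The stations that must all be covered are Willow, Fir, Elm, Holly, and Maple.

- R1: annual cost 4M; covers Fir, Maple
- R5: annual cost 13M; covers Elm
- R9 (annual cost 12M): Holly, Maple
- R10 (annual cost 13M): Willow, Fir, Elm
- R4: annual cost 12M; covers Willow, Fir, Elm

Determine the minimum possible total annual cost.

24

The greedy cost-per-new-station heuristic would pick R1, R4, and R9 for 28, but a cheaper cover exists.
Choose R9 and R4: together they cover Willow, Fir, Elm, Holly, Maple — every station.
Total annual cost: 12 + 12 = 24.
No cover costs less than 24.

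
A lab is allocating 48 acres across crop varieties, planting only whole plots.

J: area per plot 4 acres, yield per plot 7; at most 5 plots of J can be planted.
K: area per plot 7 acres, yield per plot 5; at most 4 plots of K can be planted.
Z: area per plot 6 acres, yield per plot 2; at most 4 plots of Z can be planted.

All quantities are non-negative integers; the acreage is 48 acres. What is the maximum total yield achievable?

55

Take 5×J and 4×K: area 48 ≤ 48, yield 5·7 + 4·5 = 55.
J has the best ratio (7/4) and is taken to its limit of 5; remaining capacity is filled optimally with the others.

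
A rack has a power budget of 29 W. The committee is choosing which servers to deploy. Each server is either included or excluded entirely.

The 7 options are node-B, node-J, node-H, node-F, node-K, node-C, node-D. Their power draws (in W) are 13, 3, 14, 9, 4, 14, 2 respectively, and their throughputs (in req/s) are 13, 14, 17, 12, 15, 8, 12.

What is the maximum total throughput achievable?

Allowing fractional choices, the relaxed optimum would be about 66.4, but servers are indivisible.
node-H + node-F + node-K + node-D: power draw 14 + 9 + 4 + 2 = 29 ≤ 29, throughput 17 + 12 + 15 + 12 = 56.
node-J + node-H + node-K + node-D: power draw 3 + 14 + 4 + 2 = 23 ≤ 29, throughput 14 + 17 + 15 + 12 = 58.
Best is node-J, node-H, node-K, and node-D with total throughput 58.

58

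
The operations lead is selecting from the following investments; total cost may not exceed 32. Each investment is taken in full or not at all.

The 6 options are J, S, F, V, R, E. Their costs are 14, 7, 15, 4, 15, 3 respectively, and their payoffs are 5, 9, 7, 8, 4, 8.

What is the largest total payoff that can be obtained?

32

Allowing fractional choices, the relaxed optimum would be about 33.1, but investments are indivisible.
S + V + R + E: cost 7 + 4 + 15 + 3 = 29 ≤ 32, payoff 9 + 8 + 4 + 8 = 29.
J + S + V + E: cost 14 + 7 + 4 + 3 = 28 ≤ 32, payoff 5 + 9 + 8 + 8 = 30.
S + F + V + E: cost 7 + 15 + 4 + 3 = 29 ≤ 32, payoff 9 + 7 + 8 + 8 = 32.
Best is S, F, V, and E with total payoff 32.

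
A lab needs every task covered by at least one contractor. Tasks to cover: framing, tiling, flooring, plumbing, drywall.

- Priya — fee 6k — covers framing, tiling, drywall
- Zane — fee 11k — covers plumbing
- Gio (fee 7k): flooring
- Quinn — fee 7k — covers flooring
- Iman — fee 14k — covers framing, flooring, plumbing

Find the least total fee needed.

This is an integer covering problem.
The greedy cost-per-new-task heuristic would pick Priya, Gio, and Zane for 24, but a cheaper cover exists.
Choose Priya and Iman: together they cover framing, tiling, flooring, plumbing, drywall — every task.
Total fee: 6 + 14 = 20.
No cover costs less than 20.

20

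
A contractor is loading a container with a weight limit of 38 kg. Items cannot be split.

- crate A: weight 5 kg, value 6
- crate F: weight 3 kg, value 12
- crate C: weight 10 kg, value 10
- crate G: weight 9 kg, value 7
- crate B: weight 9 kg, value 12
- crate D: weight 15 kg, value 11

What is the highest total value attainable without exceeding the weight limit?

47

Take crate A, crate F, crate C, crate G, and crate B: weight 5 + 3 + 10 + 9 + 9 = 36 ≤ 38, value 6 + 12 + 10 + 7 + 12 = 47.
No other feasible combination does better.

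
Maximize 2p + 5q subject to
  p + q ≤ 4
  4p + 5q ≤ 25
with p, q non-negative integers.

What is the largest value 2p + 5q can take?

(p,q)=(0,4): 1·0+1·4=4≤4, 4·0+5·4=20≤25, objective 20.
(p,q)=(1,3): 1·1+1·3=4≤4, 4·1+5·3=19≤25, objective 17.
(p,q)=(0,3): 1·0+1·3=3≤4, 4·0+5·3=15≤25, objective 15.
No feasible integer point exceeds 20.

20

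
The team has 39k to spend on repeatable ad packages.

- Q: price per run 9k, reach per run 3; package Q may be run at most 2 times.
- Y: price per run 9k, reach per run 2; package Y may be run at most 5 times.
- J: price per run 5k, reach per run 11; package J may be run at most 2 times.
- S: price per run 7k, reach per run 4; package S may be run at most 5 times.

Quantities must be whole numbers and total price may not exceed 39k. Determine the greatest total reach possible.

Take 2×J and 4×S: price 38 ≤ 39, reach 2·11 + 4·4 = 38.
J has the best ratio (11/5) and is taken to its limit of 2; remaining capacity is filled optimally with the others.

38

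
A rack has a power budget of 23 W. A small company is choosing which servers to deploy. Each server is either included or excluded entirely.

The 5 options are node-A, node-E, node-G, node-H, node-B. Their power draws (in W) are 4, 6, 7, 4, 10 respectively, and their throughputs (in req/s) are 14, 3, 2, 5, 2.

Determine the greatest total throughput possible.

This is an integer program with binary decision variables.
Allowing fractional choices, the relaxed optimum would be about 24.4, but servers are indivisible.
node-A + node-G + node-H: power draw 4 + 7 + 4 = 15 ≤ 23, throughput 14 + 2 + 5 = 21.
node-A + node-E + node-G + node-H: power draw 4 + 6 + 7 + 4 = 21 ≤ 23, throughput 14 + 3 + 2 + 5 = 24.
node-A + node-E + node-H: power draw 4 + 6 + 4 = 14 ≤ 23, throughput 14 + 3 + 5 = 22.
Best is node-A, node-E, node-G, and node-H with total throughput 24.

24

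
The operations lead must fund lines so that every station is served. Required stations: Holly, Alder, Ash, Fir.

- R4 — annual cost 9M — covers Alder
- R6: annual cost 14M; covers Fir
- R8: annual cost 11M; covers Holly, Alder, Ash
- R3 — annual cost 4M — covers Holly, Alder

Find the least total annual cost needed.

Choose R6 and R8: together they cover Holly, Alder, Ash, Fir — every station.
Total annual cost: 14 + 11 = 25.

25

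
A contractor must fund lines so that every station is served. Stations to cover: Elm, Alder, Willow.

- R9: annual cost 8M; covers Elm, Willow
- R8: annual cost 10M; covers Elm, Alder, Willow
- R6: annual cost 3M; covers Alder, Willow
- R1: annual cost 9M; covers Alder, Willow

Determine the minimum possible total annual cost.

The greedy cost-per-new-station heuristic would pick R6 and R9 for 11, but a cheaper cover exists.
R8 alone covers Elm, Alder, Willow — every station.
Total annual cost: 10.
No cover costs less than 10.

10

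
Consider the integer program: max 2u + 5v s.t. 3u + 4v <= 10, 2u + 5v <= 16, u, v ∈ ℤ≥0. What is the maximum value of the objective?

Relaxing integrality, the LP optimum is 12.50 at (u,v) = (0, 2.5), which is not an integer point.
(u,v)=(0,2): 3·0+4·2=8≤10, 2·0+5·2=10≤16, objective 10.
(u,v)=(1,1): 3·1+4·1=7≤10, 2·1+5·1=7≤16, objective 7.
(u,v)=(0,1): 3·0+4·1=4≤10, 2·0+5·1=5≤16, objective 5.
No feasible integer point exceeds 10.

10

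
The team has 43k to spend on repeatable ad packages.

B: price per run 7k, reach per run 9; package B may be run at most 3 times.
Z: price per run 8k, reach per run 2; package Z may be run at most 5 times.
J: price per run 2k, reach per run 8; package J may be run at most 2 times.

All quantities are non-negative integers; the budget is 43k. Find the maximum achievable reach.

47

3×B, 1×Z, and 2×J: price 33 ≤ 43, reach 3·9 + 1·2 + 2·8 = 45.
3×B, 2×Z, and 2×J: price 41 ≤ 43, reach 3·9 + 2·2 + 2·8 = 47.
Best is 47.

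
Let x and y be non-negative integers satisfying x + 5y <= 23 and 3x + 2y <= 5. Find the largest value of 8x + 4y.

12

Relaxing integrality, the LP optimum is 13.33 at (x,y) = (1.67, 0), which is not an integer point.
(x,y)=(1,1): 1·1+5·1=6≤23, 3·1+2·1=5≤5, objective 12.
(x,y)=(0,2): 1·0+5·2=10≤23, 3·0+2·2=4≤5, objective 8.
(x,y)=(1,0): 1·1+5·0=1≤23, 3·1+2·0=3≤5, objective 8.
No feasible integer point exceeds 12.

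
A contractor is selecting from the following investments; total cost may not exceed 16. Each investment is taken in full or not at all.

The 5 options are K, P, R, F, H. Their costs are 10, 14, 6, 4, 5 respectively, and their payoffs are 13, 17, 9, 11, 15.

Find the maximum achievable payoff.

35

Allowing fractional choices, the relaxed optimum would be about 36.3, but investments are indivisible.
R + F + H: cost 6 + 4 + 5 = 15 ≤ 16, payoff 9 + 11 + 15 = 35.
K + H: cost 10 + 5 = 15 ≤ 16, payoff 13 + 15 = 28.
Best is R, F, and H with total payoff 35.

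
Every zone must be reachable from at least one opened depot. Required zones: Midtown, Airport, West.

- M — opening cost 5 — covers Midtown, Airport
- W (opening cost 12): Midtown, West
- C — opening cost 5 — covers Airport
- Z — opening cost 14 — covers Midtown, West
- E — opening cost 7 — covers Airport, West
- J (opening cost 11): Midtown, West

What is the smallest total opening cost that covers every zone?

12

This is an integer covering problem.
Choose M and E: together they cover Midtown, Airport, West — every zone.
Total opening cost: 5 + 7 = 12.
No cover costs less than 12.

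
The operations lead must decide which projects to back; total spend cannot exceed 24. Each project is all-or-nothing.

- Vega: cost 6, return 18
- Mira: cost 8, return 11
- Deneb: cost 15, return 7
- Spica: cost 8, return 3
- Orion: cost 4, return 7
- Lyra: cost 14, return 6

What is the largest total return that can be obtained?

Allowing fractional choices, the relaxed optimum would be about 38.8, but projects are indivisible.
Vega + Orion + Lyra: cost 6 + 4 + 14 = 24 ≤ 24, return 18 + 7 + 6 = 31.
Vega + Mira + Spica: cost 6 + 8 + 8 = 22 ≤ 24, return 18 + 11 + 3 = 32.
Vega + Mira + Orion: cost 6 + 8 + 4 = 18 ≤ 24, return 18 + 11 + 7 = 36.
Best is Vega, Mira, and Orion with total return 36.

36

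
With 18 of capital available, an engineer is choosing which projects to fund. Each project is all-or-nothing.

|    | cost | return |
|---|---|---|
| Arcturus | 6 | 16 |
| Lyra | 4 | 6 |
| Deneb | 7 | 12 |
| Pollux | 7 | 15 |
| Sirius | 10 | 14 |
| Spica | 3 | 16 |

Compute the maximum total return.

47

Take Arcturus, Pollux, and Spica: cost 6 + 7 + 3 = 16 ≤ 18, return 16 + 15 + 16 = 47.
No other feasible combination does better.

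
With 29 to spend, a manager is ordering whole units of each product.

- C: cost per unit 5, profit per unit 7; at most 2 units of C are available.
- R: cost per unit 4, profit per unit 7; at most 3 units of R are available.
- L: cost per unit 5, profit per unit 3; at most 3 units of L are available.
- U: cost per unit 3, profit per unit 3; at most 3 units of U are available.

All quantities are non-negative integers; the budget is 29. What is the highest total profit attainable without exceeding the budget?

R has the best ratio (7/4); taking only R gives at most 3×7 = 21 (stopped by the supply cap of 3).
Mixing does better — 2×C, 3×R, and 2×U: cost 28 ≤ 29, profit 2·7 + 3·7 + 2·3 = 41.

41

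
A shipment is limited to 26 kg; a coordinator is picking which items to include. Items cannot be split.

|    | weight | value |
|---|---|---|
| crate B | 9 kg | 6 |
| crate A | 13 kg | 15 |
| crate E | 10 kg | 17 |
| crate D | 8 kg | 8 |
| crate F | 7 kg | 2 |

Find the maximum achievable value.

Allowing fractional choices, the relaxed optimum would be about 35.0, but items are indivisible.
crate A + crate E: weight 13 + 10 = 23 ≤ 26, value 15 + 17 = 32.
crate E + crate D + crate F: weight 10 + 8 + 7 = 25 ≤ 26, value 17 + 8 + 2 = 27.
crate E + crate D: weight 10 + 8 = 18 ≤ 26, value 17 + 8 = 25.
Best is crate A and crate E with total value 32.

32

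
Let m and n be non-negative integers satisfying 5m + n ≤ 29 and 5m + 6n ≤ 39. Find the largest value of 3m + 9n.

(m,n)=(0,6): 5·0+1·6=6≤29, 5·0+6·6=36≤39, objective 54.
(m,n)=(1,5): 5·1+1·5=10≤29, 5·1+6·5=35≤39, objective 48.
(m,n)=(0,5): 5·0+1·5=5≤29, 5·0+6·5=30≤39, objective 45.
The best lattice point is (0,6), giving 54.

54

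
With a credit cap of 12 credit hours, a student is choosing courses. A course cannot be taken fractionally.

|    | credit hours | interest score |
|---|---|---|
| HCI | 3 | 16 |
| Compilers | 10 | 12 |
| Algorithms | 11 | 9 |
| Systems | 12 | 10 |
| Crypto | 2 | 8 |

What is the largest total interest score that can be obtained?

Allowing fractional choices, the relaxed optimum would be about 32.4, but courses are indivisible.
HCI + Crypto: credit hours 3 + 2 = 5 ≤ 12, interest score 16 + 8 = 24.
Compilers + Crypto: credit hours 10 + 2 = 12 ≤ 12, interest score 12 + 8 = 20.
Best is HCI and Crypto with total interest score 24.

24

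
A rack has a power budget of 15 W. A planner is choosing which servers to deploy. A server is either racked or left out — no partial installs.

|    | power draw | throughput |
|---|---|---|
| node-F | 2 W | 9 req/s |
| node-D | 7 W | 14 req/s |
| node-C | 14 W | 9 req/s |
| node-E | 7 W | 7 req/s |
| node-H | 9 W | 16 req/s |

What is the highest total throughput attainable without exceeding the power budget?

25

This is a 0-1 knapsack instance.
node-F + node-D: power draw 2 + 7 = 9 ≤ 15, throughput 9 + 14 = 23.
node-D + node-E: power draw 7 + 7 = 14 ≤ 15, throughput 14 + 7 = 21.
node-F + node-H: power draw 2 + 9 = 11 ≤ 15, throughput 9 + 16 = 25.
Best is node-F and node-H with total throughput 25.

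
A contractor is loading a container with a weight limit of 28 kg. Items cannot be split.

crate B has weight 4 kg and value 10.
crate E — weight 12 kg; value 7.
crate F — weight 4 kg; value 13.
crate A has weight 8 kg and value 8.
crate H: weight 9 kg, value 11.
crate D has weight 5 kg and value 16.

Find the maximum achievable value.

Allowing fractional choices, the relaxed optimum would be about 56.0, but items are indivisible.
crate B + crate F + crate H + crate D: weight 4 + 4 + 9 + 5 = 22 ≤ 28, value 10 + 13 + 11 + 16 = 50.
crate F + crate A + crate H + crate D: weight 4 + 8 + 9 + 5 = 26 ≤ 28, value 13 + 8 + 11 + 16 = 48.
crate B + crate F + crate A + crate D: weight 4 + 4 + 8 + 5 = 21 ≤ 28, value 10 + 13 + 8 + 16 = 47.
Best is crate B, crate F, crate H, and crate D with total value 50.

50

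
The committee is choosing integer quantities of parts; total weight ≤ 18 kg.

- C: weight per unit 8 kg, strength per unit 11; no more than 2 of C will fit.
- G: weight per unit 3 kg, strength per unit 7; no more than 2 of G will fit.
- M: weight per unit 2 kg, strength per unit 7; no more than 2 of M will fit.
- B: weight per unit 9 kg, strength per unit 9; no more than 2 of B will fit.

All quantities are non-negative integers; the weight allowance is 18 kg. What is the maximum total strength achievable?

This is a bounded integer knapsack.
1×C, 2×G, and 2×M: weight 18 ≤ 18, strength 1·11 + 2·7 + 2·7 = 39.
1×C, 1×G, and 2×M: weight 15 ≤ 18, strength 1·11 + 1·7 + 2·7 = 32.
Best is 39.

39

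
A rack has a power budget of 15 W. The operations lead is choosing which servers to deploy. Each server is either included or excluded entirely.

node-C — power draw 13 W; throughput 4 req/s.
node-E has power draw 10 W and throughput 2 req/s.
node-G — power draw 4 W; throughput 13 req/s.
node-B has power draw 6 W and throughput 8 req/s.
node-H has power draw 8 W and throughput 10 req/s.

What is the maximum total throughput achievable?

23

Allowing fractional choices, the relaxed optimum would be about 27.2, but servers are indivisible.
node-G + node-H: power draw 4 + 8 = 12 ≤ 15, throughput 13 + 10 = 23.
node-B + node-H: power draw 6 + 8 = 14 ≤ 15, throughput 8 + 10 = 18.
node-G + node-B: power draw 4 + 6 = 10 ≤ 15, throughput 13 + 8 = 21.
Best is node-G and node-H with total throughput 23.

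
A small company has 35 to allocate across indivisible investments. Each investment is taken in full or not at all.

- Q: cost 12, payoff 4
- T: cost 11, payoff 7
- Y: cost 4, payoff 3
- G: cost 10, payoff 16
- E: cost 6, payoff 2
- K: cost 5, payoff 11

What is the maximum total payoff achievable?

This is a 0-1 knapsack instance.
Allowing fractional choices, the relaxed optimum would be about 38.7, but investments are indivisible.
T + G + E + K: cost 11 + 10 + 6 + 5 = 32 ≤ 35, payoff 7 + 16 + 2 + 11 = 36.
T + G + K: cost 11 + 10 + 5 = 26 ≤ 35, payoff 7 + 16 + 11 = 34.
T + Y + G + K: cost 11 + 4 + 10 + 5 = 30 ≤ 35, payoff 7 + 3 + 16 + 11 = 37.
Best is T, Y, G, and K with total payoff 37.

37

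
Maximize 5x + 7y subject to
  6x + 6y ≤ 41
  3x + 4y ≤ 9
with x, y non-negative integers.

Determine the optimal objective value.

15

(x,y)=(3,0): 6·3+6·0=18≤41, 3·3+4·0=9≤9, objective 15.
(x,y)=(0,2): 6·0+6·2=12≤41, 3·0+4·2=8≤9, objective 14.
(x,y)=(1,1): 6·1+6·1=12≤41, 3·1+4·1=7≤9, objective 12.
The best lattice point is (3,0), giving 15.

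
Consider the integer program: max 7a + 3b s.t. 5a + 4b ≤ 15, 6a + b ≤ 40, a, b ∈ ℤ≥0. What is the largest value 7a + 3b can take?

21

(a,b)=(3,0): 5·3+4·0=15≤15, 6·3+1·0=18≤40, objective 21.
(a,b)=(2,1): 5·2+4·1=14≤15, 6·2+1·1=13≤40, objective 17.
No feasible integer point exceeds 21.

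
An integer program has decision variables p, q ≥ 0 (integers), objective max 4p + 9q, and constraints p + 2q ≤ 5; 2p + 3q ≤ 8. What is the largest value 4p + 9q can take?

22

(p,q)=(1,2): 1·1+2·2=5≤5, 2·1+3·2=8≤8, objective 22.
(p,q)=(0,2): 1·0+2·2=4≤5, 2·0+3·2=6≤8, objective 18.
(p,q)=(2,1): 1·2+2·1=4≤5, 2·2+3·1=7≤8, objective 17.
The best lattice point is (1,2), giving 22.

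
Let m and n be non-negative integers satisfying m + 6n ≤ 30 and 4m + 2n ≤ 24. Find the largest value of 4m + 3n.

(m,n)=(4,4) is feasible, giving 28.
(m,n)=(4,3) is feasible, giving 25.
Maximum is 28 at (m,n)=(4,4).

28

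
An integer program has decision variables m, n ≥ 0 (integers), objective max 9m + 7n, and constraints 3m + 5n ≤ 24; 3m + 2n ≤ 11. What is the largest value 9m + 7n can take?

The continuous relaxation peaks at (0.778, 4.33) with value 37.33; rounding to a feasible lattice point costs some objective.
(m,n)=(1,4): 3·1+5·4=23≤24, 3·1+2·4=11≤11, objective 37.
(m,n)=(1,3): 3·1+5·3=18≤24, 3·1+2·3=9≤11, objective 30.
The best lattice point is (1,4), giving 37.

37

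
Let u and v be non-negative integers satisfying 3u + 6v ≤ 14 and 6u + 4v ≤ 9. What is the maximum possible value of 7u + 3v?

(u,v)=(1,0) is feasible, giving 7.
(u,v)=(0,1) is feasible, giving 3.
The best lattice point is (1,0), giving 7.

7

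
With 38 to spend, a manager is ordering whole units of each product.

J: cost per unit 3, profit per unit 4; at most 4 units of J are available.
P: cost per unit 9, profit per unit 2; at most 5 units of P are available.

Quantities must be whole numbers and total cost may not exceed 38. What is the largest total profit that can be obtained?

J has the best ratio (4/3); taking only J gives at most 4×4 = 16 (stopped by the supply cap of 4).
Mixing does better — 4×J and 2×P: cost 30 ≤ 38, profit 4·4 + 2·2 = 20.

20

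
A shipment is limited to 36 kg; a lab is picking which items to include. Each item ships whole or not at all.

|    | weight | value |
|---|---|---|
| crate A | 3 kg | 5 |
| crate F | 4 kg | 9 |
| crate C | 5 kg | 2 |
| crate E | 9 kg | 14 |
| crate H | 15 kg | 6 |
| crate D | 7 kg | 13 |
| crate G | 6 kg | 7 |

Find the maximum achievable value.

Take crate A, crate F, crate C, crate E, crate D, and crate G: weight 3 + 4 + 5 + 9 + 7 + 6 = 34 ≤ 36, value 5 + 9 + 2 + 14 + 13 + 7 = 50.
No other feasible combination does better.

50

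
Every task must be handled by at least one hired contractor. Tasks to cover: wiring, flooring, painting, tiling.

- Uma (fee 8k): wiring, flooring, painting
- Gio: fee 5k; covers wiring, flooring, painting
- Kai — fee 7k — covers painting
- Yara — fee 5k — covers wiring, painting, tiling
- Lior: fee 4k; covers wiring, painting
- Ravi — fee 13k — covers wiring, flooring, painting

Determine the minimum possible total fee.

Choose Gio and Yara: together they cover wiring, flooring, painting, tiling — every task.
Total fee: 5 + 5 = 10.

10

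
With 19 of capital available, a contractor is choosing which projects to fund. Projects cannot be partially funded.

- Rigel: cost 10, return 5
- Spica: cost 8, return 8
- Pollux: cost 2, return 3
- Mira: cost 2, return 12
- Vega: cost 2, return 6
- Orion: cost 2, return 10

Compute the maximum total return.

Allowing fractional choices, the relaxed optimum would be about 40.5, but projects are indivisible.
Spica + Mira + Vega + Orion: cost 8 + 2 + 2 + 2 = 14 ≤ 19, return 8 + 12 + 6 + 10 = 36.
Spica + Pollux + Mira + Vega + Orion: cost 8 + 2 + 2 + 2 + 2 = 16 ≤ 19, return 8 + 3 + 12 + 6 + 10 = 39.
Best is Spica, Pollux, Mira, Vega, and Orion with total return 39.

39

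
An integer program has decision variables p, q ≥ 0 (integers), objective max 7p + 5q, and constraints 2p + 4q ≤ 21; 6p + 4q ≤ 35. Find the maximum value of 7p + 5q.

The continuous relaxation peaks at (3.5, 3.5) with value 42.00; rounding to a feasible lattice point costs some objective.
(p,q)=(5,1): 2·5+4·1=14≤21, 6·5+4·1=34≤35, objective 40.
(p,q)=(4,2): 2·4+4·2=16≤21, 6·4+4·2=32≤35, objective 38.
The best lattice point is (5,1), giving 40.

40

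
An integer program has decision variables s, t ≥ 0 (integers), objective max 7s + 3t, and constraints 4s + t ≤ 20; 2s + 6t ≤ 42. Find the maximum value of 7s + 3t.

(s,t)=(4,4): 4·4+1·4=20≤20, 2·4+6·4=32≤42, objective 40.
(s,t)=(3,6): 4·3+1·6=18≤20, 2·3+6·6=42≤42, objective 39.
The best lattice point is (4,4), giving 40.

40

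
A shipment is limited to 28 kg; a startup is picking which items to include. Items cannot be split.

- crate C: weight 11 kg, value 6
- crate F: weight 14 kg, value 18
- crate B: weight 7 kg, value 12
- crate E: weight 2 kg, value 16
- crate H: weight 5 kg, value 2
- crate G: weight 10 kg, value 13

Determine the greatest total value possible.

48

Allowing fractional choices, the relaxed optimum would be about 52.6, but items are indivisible.
crate F + crate E + crate G: weight 14 + 2 + 10 = 26 ≤ 28, value 18 + 16 + 13 = 47.
crate F + crate B + crate E + crate H: weight 14 + 7 + 2 + 5 = 28 ≤ 28, value 18 + 12 + 16 + 2 = 48.
crate F + crate B + crate E: weight 14 + 7 + 2 = 23 ≤ 28, value 18 + 12 + 16 = 46.
Best is crate F, crate B, crate E, and crate H with total value 48.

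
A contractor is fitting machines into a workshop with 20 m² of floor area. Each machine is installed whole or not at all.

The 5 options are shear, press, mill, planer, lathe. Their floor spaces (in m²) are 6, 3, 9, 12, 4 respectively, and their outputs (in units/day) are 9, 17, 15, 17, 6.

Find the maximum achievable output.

41

Allowing fractional choices, the relaxed optimum would be about 44.0, but machines are indivisible.
press + mill + lathe: floor space 3 + 9 + 4 = 16 ≤ 20, output 17 + 15 + 6 = 38.
shear + press + mill: floor space 6 + 3 + 9 = 18 ≤ 20, output 9 + 17 + 15 = 41.
press + planer + lathe: floor space 3 + 12 + 4 = 19 ≤ 20, output 17 + 17 + 6 = 40.
Best is shear, press, and mill with total output 41.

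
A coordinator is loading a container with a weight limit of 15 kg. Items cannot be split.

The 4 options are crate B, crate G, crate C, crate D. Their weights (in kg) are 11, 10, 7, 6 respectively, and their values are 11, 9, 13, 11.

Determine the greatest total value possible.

Allowing fractional choices, the relaxed optimum would be about 26.0, but items are indivisible.
crate C + crate D: weight 7 + 6 = 13 ≤ 15, value 13 + 11 = 24.
crate D: weight 6 ≤ 15, value 11.
crate C: weight 7 ≤ 15, value 13.
Best is crate C and crate D with total value 24.

24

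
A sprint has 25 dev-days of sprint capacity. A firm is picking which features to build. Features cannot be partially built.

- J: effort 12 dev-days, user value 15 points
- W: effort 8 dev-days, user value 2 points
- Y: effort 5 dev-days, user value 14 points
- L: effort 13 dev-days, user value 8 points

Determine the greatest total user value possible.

Take J, W, and Y: effort 12 + 8 + 5 = 25 ≤ 25, user value 15 + 2 + 14 = 31.
No other feasible combination does better.

31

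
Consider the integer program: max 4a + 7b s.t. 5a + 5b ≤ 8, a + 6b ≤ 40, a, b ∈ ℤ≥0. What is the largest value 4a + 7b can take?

(a,b)=(0,1) is feasible, giving 7.
(a,b)=(1,0) is feasible, giving 4.
(a,b)=(0,0) is feasible, giving 0.
Maximum is 7 at (a,b)=(0,1).

7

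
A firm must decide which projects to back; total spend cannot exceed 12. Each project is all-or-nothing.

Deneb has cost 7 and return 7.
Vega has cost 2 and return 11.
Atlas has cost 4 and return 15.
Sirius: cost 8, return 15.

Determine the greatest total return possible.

Treat it as a binary knapsack problem.
Allowing fractional choices, the relaxed optimum would be about 37.2, but projects are indivisible.
Vega + Sirius: cost 2 + 8 = 10 ≤ 12, return 11 + 15 = 26.
Atlas + Sirius: cost 4 + 8 = 12 ≤ 12, return 15 + 15 = 30.
Vega + Atlas: cost 2 + 4 = 6 ≤ 12, return 11 + 15 = 26.
Best is Atlas and Sirius with total return 30.

30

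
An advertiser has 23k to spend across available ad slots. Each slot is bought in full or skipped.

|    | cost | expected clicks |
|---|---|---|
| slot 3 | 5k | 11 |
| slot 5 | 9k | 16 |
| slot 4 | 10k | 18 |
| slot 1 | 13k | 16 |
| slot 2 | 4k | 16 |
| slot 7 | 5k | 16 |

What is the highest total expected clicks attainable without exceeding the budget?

Allowing fractional choices, the relaxed optimum would be about 59.2, but ad slots are indivisible.
slot 4 + slot 2 + slot 7: cost 10 + 4 + 5 = 19 ≤ 23, expected clicks 18 + 16 + 16 = 50.
slot 3 + slot 5 + slot 2 + slot 7: cost 5 + 9 + 4 + 5 = 23 ≤ 23, expected clicks 11 + 16 + 16 + 16 = 59.
Best is slot 3, slot 5, slot 2, and slot 7 with total expected clicks 59.

59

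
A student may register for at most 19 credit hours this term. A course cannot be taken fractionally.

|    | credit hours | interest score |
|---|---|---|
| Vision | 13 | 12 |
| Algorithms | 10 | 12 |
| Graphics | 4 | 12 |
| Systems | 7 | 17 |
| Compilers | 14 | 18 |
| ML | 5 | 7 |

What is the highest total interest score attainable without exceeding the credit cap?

Take Graphics, Systems, and ML: credit hours 4 + 7 + 5 = 16 ≤ 19, interest score 12 + 17 + 7 = 36.
No other feasible combination does better.

36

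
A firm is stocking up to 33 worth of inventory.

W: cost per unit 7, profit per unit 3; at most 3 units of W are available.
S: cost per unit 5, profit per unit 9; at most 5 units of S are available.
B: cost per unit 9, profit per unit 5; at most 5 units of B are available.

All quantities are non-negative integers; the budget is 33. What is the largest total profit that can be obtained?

Take 1×W and 5×S: cost 32 ≤ 33, profit 1·3 + 5·9 = 48.
S has the best ratio (9/5) and is taken to its limit of 5; remaining capacity is filled optimally with the others.

48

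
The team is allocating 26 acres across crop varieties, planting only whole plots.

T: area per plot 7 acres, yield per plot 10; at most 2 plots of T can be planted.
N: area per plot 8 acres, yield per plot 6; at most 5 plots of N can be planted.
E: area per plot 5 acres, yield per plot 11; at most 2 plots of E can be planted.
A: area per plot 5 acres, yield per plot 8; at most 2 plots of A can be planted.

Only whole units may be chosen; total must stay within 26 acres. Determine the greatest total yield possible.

42

This is a bounded integer knapsack.
E has the best ratio (11/5); taking only E gives at most 2×11 = 22 (stopped by the supply cap of 2).
Mixing does better — 2×T and 2×E: area 24 ≤ 26, yield 2·10 + 2·11 = 42.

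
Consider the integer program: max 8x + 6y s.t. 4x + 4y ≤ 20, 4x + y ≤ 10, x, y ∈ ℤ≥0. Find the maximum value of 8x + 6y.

(x,y)=(1,4): 4·1+4·4=20≤20, 4·1+1·4=8≤10, objective 32.
(x,y)=(0,5): 4·0+4·5=20≤20, 4·0+1·5=5≤10, objective 30.
(x,y)=(2,2): 4·2+4·2=16≤20, 4·2+1·2=10≤10, objective 28.
Maximum is 32 at (x,y)=(1,4).

32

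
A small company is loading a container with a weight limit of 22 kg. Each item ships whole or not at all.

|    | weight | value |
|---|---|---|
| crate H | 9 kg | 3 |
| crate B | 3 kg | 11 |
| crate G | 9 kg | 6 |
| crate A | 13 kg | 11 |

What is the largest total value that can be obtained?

22

crate H + crate B + crate G: weight 9 + 3 + 9 = 21 ≤ 22, value 3 + 11 + 6 = 20.
crate B + crate G: weight 3 + 9 = 12 ≤ 22, value 11 + 6 = 17.
crate B + crate A: weight 3 + 13 = 16 ≤ 22, value 11 + 11 = 22.
Best is crate B and crate A with total value 22.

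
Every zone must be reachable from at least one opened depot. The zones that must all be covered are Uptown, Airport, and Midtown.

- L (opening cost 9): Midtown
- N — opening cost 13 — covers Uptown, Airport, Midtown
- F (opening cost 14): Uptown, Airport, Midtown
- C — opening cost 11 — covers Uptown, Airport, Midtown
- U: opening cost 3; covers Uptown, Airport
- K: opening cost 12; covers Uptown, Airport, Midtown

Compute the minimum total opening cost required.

11

This is a weighted set-cover instance.
The greedy cost-per-new-zone heuristic would pick U and L for 12, but a cheaper cover exists.
C alone covers Uptown, Airport, Midtown — every zone.
Total opening cost: 11.
No cover costs less than 11.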